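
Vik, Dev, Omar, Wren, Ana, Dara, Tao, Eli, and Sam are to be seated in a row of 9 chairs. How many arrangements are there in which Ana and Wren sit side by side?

80640

Treat {Ana, Wren} as a single unit. There are 8 units to order, and the pair itself can be ordered 2 ways.
So the count is 2·(8)! = 80640.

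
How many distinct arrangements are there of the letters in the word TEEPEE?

The 6 letters of TEEPEE have repeats: E appearing 4 times.
The number of distinct arrangements is 6!/(4!) = 720/24 = 30.

30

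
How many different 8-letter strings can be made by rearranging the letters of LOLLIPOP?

The 8 letters of LOLLIPOP have repeats: L appearing 3 times, O appearing twice, and P appearing twice.
Dividing 8! = 40320 by 3!·2!·2! = 24 for the repeated letters gives 1680.

1680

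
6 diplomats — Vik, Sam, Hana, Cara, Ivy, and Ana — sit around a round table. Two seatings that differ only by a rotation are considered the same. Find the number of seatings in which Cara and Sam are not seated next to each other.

72

All circular seatings of 6 people number (5)! = 120.
Seatings with Cara beside Sam: treat them as a block with 2 internal orders, giving 2 × (4)! = 48.
Subtracting, 120 − 48 = 72.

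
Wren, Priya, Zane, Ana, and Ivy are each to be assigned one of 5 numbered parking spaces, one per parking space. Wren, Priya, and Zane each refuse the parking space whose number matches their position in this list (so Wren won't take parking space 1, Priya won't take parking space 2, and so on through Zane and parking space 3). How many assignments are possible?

Let Aᵢ (for i ∈ {1, 2, 3}) be the placements that put person i in their forbidden parking space. Any j of these fix j positions, leaving (5−j)! ways to fill the rest, and there are C(3,j) ways to pick which j.
By inclusion–exclusion, the number of valid placements is Σ_{j=0}^{3} (−1)^j C(3,j)·(5−j)!.
Computing: 120 − 72 + 18 − 2 = 64.

64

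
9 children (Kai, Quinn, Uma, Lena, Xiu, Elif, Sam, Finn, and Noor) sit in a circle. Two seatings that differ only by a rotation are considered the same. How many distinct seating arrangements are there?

40320

Fix one person's seat to break rotational symmetry; the remaining 8 people can be arranged in (8)! = 40320 ways.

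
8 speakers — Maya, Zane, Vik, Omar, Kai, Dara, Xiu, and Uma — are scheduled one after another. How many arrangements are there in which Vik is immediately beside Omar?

Treat {Vik, Omar} as a single unit. There are 7 units to order, and the pair itself can be ordered 2 ways.
So the count is 2·(7)! = 10080.

10080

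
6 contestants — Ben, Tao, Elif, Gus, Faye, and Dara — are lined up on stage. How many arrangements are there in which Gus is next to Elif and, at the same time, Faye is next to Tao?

96

Treat {Gus,Elif} as one block (2 orders) and {Faye,Tao} as another (2 orders).
That leaves 4 units to arrange: 2 × 2 × 4! = 4 × 24 = 96.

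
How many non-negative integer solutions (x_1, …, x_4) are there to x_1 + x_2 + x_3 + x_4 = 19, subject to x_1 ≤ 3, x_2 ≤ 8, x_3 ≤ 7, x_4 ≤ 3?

By stars and bars, unrestricted non-negative solutions to x_1+…+x_4 = 19 number C(19+3,3) = 1540.
Subtract solutions that violate a single cap (substitute x_i' = x_i − (cap_i+1)): x_1 ≥ 4 gives C(18,3) = 816; x_2 ≥ 9 gives C(13,3) = 286; x_3 ≥ 8 gives C(14,3) = 364; x_4 ≥ 4 gives C(18,3) = 816. Together 2282.
Add back pairs where two caps are both exceeded: 84 + 120 + 364 + 10 + 84 + 120 = 782.
Subtract triples: 0 + 10 + 20 + 0 = 30.
By inclusion–exclusion the count is 1540 − 2282 + 782 − 30 = 10.

10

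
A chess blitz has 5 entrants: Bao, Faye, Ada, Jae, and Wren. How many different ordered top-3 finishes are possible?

60

This is an ordered selection of 3 from 5: P(5,3).
That gives 5 × 4 × 3 = 60.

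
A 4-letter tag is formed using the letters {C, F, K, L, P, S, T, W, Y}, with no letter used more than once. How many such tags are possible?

With no repetition, fill the 4 letters in order: 9 choices, then 8, down to 6.
That product is 9 × 8 × 7 × 6 = 3024.

3024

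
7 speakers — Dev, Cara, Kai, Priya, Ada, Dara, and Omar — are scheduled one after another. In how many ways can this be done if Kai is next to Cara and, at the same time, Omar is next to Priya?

480

Treat {Kai,Cara} as one block (2 orders) and {Omar,Priya} as another (2 orders).
That leaves 5 units to arrange: 2 × 2 × 5! = 4 × 120 = 480.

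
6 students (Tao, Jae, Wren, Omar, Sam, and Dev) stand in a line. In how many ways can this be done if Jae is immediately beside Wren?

Glue Jae and Wren into one block (2 internal orders), leaving 5 units to arrange in a row.
That gives 2 × 5! = 2 × 120 = 240.

240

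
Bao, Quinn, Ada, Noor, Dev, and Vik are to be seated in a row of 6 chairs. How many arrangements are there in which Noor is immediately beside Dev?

240

Glue Noor and Dev into one block (2 internal orders), leaving 5 units to arrange in a row.
That gives 2 × 5! = 2 × 120 = 240.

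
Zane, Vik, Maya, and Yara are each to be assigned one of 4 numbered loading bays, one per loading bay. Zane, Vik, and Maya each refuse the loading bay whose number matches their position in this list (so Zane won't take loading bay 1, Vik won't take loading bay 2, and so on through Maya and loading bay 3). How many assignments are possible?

11

Let Aᵢ (for i ∈ {1, 2, 3}) be the placements that put person i in their forbidden loading bay. Any j of these fix j positions, leaving (4−j)! ways to fill the rest, and there are C(3,j) ways to pick which j.
By inclusion–exclusion, the number of valid placements is Σ_{j=0}^{3} (−1)^j C(3,j)·(4−j)!.
Computing: 24 − 18 + 6 − 1 = 11.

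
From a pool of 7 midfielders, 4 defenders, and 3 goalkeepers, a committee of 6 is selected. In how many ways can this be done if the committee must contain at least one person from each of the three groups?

2331

Total 6-person selections from all 14: C(14,6) = 3003.
Selections missing a whole group: no midfielders → C(7,6) = 7; no defenders → C(10,6) = 210; no goalkeepers → C(11,6) = 462.
Add back selections omitting two groups (i.e. drawn from a single group): C(7,6) + C(4,6) + C(3,6) = 7.
By inclusion–exclusion: 3003 − 679 + 7 = 2331.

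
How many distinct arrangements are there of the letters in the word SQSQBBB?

210

SQSQBBB has 7 letters with B appearing 3 times, Q appearing twice, and S appearing twice.
Dividing 7! = 5040 by 3!·2!·2! = 24 for the repeated letters gives 210.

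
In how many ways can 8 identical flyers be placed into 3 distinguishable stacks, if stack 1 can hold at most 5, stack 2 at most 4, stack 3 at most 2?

Ignoring the caps, the number of non-negative solutions to x_1+…+x_3 = 8 is C(10,2) = 45.
Subtract solutions that violate a single cap (substitute x_i' = x_i − (cap_i+1)): x_1 ≥ 6 gives C(4,2) = 6; x_2 ≥ 5 gives C(5,2) = 10; x_3 ≥ 3 gives C(7,2) = 21. Together 37.
Add back pairs where two caps are both exceeded: 0 + 0 + 1 = 1.
By inclusion–exclusion the count is 45 − 37 + 1 = 9.

9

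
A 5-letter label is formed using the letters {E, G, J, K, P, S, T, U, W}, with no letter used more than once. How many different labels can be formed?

15120

With no repetition, fill the 5 letters in order: 9 choices, then 8, down to 5.
That product is 9 × 8 × 7 × 6 × 5 = 15120.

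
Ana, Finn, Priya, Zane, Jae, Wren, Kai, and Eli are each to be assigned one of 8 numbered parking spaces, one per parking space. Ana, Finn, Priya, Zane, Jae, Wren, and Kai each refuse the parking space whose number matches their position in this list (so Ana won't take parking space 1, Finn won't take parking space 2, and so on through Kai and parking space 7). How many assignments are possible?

16687

Let Aᵢ (for 1 ≤ i ≤ 7) be the placements that put person i in their forbidden parking space. Any j of these fix j positions, leaving (8−j)! ways to fill the rest, and there are C(7,j) ways to pick which j.
By inclusion–exclusion, the number of valid placements is Σ_{j=0}^{7} (−1)^j C(7,j)·(8−j)!.
Computing: 40320 − 35280 + 15120 − 4200 + 840 − 126 + 14 − 1 = 16687.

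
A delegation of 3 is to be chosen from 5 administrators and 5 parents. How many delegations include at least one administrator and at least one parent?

Total 3-person selections from all 10: C(10,3) = 120.
Selections missing a whole group: no administrators → C(5,3) = 10; no parents → C(5,3) = 10.
Both groups omitted at once is impossible, so 120 − 20 = 100.

100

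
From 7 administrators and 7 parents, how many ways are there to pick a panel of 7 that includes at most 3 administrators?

1716

Split by how many administrators are chosen (0 through 3).
Sum: C(7,0)·C(7,7) + C(7,1)·C(7,6) + C(7,2)·C(7,5) + C(7,3)·C(7,4) = 1 + 49 + 441 + 1225 = 1716.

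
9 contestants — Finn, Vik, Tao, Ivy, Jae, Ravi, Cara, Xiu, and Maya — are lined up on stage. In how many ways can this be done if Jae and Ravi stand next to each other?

Treat {Jae, Ravi} as a single unit. There are 8 units to order, and the pair itself can be ordered 2 ways.
That gives 2 × 8! = 2 × 40320 = 80640.

80640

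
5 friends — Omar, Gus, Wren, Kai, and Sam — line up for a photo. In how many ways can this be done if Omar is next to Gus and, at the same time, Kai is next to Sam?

Treat {Omar,Gus} as one block (2 orders) and {Kai,Sam} as another (2 orders).
That leaves 3 units to arrange: 2 × 2 × 3! = 4 × 6 = 24.

24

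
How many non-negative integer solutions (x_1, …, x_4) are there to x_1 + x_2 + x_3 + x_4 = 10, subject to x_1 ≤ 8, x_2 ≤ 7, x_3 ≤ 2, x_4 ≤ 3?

Ignoring the caps, the number of non-negative solutions to x_1+…+x_4 = 10 is C(13,3) = 286.
Subtract solutions that violate a single cap (substitute x_i' = x_i − (cap_i+1)): x_1 ≥ 9 gives C(4,3) = 4; x_2 ≥ 8 gives C(5,3) = 10; x_3 ≥ 3 gives C(10,3) = 120; x_4 ≥ 4 gives C(9,3) = 84. Together 218.
Add back pairs where two caps are both exceeded: 0 + 0 + 0 + 0 + 0 + 20 = 20.
By inclusion–exclusion the count is 286 − 218 + 20 = 88.

88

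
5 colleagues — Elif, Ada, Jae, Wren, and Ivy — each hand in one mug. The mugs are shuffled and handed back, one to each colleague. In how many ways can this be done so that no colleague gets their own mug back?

Count assignments avoiding every fixed point. For any j of the 5 colleagues fixed to their own mug, the other 5−j can be arranged in (5−j)! ways.
By inclusion–exclusion this is Σ_{j=0}^{5} (−1)^j C(5,j)·(5−j)!.
Computing: 120 − 120 + 60 − 20 + 5 − 1 = 44.

44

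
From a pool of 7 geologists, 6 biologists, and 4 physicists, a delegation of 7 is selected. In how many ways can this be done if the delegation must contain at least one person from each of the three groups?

Total 7-person selections from all 17: C(17,7) = 19448.
Subtract selections that omit an entire group: no geologists → C(10,7) = 120; no biologists → C(11,7) = 330; no physicists → C(13,7) = 1716.
Add back selections omitting two groups (i.e. drawn from a single group): C(7,7) + C(6,7) + C(4,7) = 1.
By inclusion–exclusion: 19448 − 2166 + 1 = 17283.

17283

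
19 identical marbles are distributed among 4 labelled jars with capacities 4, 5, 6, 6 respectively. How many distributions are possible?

Without the upper bounds there are C(22,3) = 1540 ways to split 19 among 4 jars.
Subtract solutions that violate a single cap (substitute x_i' = x_i − (cap_i+1)): x_1 ≥ 5 gives C(17,3) = 680; x_2 ≥ 6 gives C(16,3) = 560; x_3 ≥ 7 gives C(15,3) = 455; x_4 ≥ 7 gives C(15,3) = 455. Together 2150.
Add back pairs where two caps are both exceeded: 165 + 120 + 120 + 84 + 84 + 56 = 629.
Subtract triples: 4 + 4 + 1 + 0 = 9.
By inclusion–exclusion the count is 1540 − 2150 + 629 − 9 = 10.

10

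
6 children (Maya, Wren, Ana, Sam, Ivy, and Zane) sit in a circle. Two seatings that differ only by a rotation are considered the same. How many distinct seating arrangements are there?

120

Around a circle, 6 distinct people have 6!/6 = (5)! = 120 rotationally distinct seatings.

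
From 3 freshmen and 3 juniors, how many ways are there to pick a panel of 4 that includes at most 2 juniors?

Split by how many juniors are chosen (0 through 2).
Sum: C(3,0)·C(3,4) + C(3,1)·C(3,3) + C(3,2)·C(3,2) = 0 + 3 + 9 = 12.

12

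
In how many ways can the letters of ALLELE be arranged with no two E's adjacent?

40

Total arrangements of ALLELE: 6!/(3!·2!) = 60.
If the two E's are adjacent, glue them into one block, leaving 5 items to arrange: (5)!/(3!) = 20 ways.
Hence 60 − 20 = 40.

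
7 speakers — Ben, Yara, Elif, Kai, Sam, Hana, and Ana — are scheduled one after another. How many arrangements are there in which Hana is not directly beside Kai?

Of the 7! = 5040 arrangements, those with Hana and Kai adjacent number 2 × 6! = 1440 (treat the pair as a block with 2 internal orders).
So 5040 − 1440 = 3600 arrangements keep them apart.

3600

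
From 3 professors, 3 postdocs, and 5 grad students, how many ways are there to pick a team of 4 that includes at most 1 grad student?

Split by how many grad students are chosen (0 through 1).
Sum: C(5,0)·C(6,4) + C(5,1)·C(6,3) = 15 + 100 = 115.

115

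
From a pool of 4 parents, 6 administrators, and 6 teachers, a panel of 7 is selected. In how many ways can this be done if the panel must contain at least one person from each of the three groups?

Total 7-person selections from all 16: C(16,7) = 11440.
Subtract selections that omit an entire group: no parents → C(12,7) = 792; no administrators → C(10,7) = 120; no teachers → C(10,7) = 120.
Add back selections omitting two groups (i.e. drawn from a single group): C(4,7) + C(6,7) + C(6,7) = 0.
By inclusion–exclusion: 11440 − 1032 + 0 = 10408.

10408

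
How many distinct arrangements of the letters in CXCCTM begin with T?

Fix T in the first position and arrange the remaining 5 letters.
Those 5 letters have C appearing 3 times, giving (5)!/(3!) = 20.

20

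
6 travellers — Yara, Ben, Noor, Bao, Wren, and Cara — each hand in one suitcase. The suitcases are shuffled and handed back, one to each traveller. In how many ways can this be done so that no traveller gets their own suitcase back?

This is the derangement count D_6: permutations of 6 items with no fixed point.
By inclusion–exclusion this is Σ_{j=0}^{6} (−1)^j C(6,j)·(6−j)!.
Computing: 720 − 720 + 360 − 120 + 30 − 6 + 1 = 265.

265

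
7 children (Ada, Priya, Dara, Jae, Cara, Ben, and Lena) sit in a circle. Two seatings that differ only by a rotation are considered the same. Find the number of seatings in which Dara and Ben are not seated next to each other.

480

All circular seatings of 7 people number (6)! = 720.
Seatings with Dara beside Ben: treat them as a block with 2 internal orders, giving 2 × (5)! = 240.
Subtracting, 720 − 240 = 480.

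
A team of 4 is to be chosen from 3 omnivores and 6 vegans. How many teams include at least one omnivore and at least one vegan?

Total 4-person selections from all 9: C(9,4) = 126.
Selections missing a whole group: no omnivores → C(6,4) = 15; no vegans → C(3,4) = 0.
Both groups omitted at once is impossible, so 126 − 15 = 111.

111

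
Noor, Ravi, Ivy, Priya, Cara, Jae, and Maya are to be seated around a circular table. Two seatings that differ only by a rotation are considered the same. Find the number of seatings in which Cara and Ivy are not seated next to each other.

Without the restriction there are (6)! = 720 seatings.
Seatings with Cara beside Ivy: treat them as a block with 2 internal orders, giving 2 × (5)! = 240.
Subtracting, 720 − 240 = 480.

480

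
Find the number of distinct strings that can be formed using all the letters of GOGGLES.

840

Letter multiplicities in GOGGLES: E×1, G×3, L×1, O×1, S×1.
So there are 7! / (3!) = 840 distinguishable arrangements.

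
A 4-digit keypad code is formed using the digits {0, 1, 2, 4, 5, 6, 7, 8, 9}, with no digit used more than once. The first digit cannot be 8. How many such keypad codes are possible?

The first digit has 9−1 = 8 choices (anything except 8).
The remaining 3 digits are filled from the other 8 symbols without repetition: 8 × 7 × 6 = 336.
Total: 8 × 336 = 2688.

2688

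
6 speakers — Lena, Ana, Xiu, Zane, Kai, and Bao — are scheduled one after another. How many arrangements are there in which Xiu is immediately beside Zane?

Glue Xiu and Zane into one block (2 internal orders), leaving 5 units to arrange in a row.
So the count is 2·(5)! = 240.

240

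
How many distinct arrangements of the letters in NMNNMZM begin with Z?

20

With the first slot taken by Z, it remains to arrange the other 6 letters (NMNNMM).
Those 6 letters have M appearing 3 times and N appearing 3 times, giving (6)!/(3!·3!) = 20.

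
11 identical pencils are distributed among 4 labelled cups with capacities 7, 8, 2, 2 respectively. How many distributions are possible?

62

By stars and bars, unrestricted non-negative solutions to x_1+…+x_4 = 11 number C(11+3,3) = 364.
Subtract solutions that violate a single cap (substitute x_i' = x_i − (cap_i+1)): x_1 ≥ 8 gives C(6,3) = 20; x_2 ≥ 9 gives C(5,3) = 10; x_3 ≥ 3 gives C(11,3) = 165; x_4 ≥ 3 gives C(11,3) = 165. Together 360.
Add back pairs where two caps are both exceeded: 0 + 1 + 1 + 0 + 0 + 56 = 58.
By inclusion–exclusion the count is 364 − 360 + 58 = 62.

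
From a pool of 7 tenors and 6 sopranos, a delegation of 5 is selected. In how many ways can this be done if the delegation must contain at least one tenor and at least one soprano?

With no constraint there are C(13,5) = 1287 possible selections.
Subtract selections that omit an entire group: no tenors → C(6,5) = 6; no sopranos → C(7,5) = 21.
Both groups omitted at once is impossible, so 1287 − 27 = 1260.

1260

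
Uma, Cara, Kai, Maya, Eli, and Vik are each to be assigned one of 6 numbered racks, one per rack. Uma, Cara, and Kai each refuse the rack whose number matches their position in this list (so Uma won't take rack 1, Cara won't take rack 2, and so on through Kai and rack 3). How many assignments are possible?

Let Aᵢ (for i ∈ {1, 2, 3}) be the placements that put person i in their forbidden rack. Any j of these fix j positions, leaving (6−j)! ways to fill the rest, and there are C(3,j) ways to pick which j.
By inclusion–exclusion, the number of valid placements is Σ_{j=0}^{3} (−1)^j C(3,j)·(6−j)!.
Computing: 720 − 360 + 72 − 6 = 426.

426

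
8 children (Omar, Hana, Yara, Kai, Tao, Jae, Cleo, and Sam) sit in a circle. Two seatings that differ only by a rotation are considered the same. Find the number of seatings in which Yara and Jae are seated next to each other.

Glue Yara and Jae into a block (2 internal orders). Seating 7 units around a circle gives (6)! arrangements.
So 2 × (6)! = 2 × 720 = 1440.

1440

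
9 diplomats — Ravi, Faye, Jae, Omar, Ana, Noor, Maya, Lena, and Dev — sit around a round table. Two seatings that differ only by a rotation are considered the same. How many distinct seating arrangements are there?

40320

Around a circle, 9 distinct people have 9!/9 = (8)! = 40320 rotationally distinct seatings.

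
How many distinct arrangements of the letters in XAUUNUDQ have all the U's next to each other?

Treat the 3 copies of U as a single block. The multiset to arrange is then {UUU, A, D, N, Q, X}, 6 items in all.
All 6 items are distinct, so there are (6)! = 720 arrangements.

720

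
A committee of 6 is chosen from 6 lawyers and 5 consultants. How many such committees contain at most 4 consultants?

456

Split by how many consultants are chosen (0 through 4).
Sum: C(5,0)·C(6,6) + C(5,1)·C(6,5) + C(5,2)·C(6,4) + C(5,3)·C(6,3) + C(5,4)·C(6,2) = 1 + 30 + 150 + 200 + 75 = 456.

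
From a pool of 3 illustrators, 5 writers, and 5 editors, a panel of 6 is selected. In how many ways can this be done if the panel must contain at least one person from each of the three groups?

With no constraint there are C(13,6) = 1716 possible selections.
Subtract selections that omit an entire group: no illustrators → C(10,6) = 210; no writers → C(8,6) = 28; no editors → C(8,6) = 28.
Add back selections omitting two groups (i.e. drawn from a single group): C(3,6) + C(5,6) + C(5,6) = 0.
By inclusion–exclusion: 1716 − 266 + 0 = 1450.

1450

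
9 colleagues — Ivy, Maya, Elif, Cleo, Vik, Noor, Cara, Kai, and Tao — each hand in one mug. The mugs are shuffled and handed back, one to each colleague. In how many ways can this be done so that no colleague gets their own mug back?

133496

This is the derangement count D_9: permutations of 9 items with no fixed point.
By inclusion–exclusion this is Σ_{j=0}^{9} (−1)^j C(9,j)·(9−j)!.
Computing: 362880 − 362880 + 181440 − 60480 + 15120 − 3024 + 504 − 72 + 9 − 1 = 133496.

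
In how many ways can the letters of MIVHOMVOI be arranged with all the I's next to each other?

Treat the 2 copies of I as a single block. The multiset to arrange is then {II, H, M, M, O, O, V, V}, 8 items in all.
That gives (8)!/(2!·2!·2!) = 5040 arrangements.

5040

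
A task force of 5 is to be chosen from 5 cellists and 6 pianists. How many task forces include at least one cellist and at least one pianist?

455

Total 5-person selections from all 11: C(11,5) = 462.
Selections missing a whole group: no cellists → C(6,5) = 6; no pianists → C(5,5) = 1.
Both groups omitted at once is impossible, so 462 − 7 = 455.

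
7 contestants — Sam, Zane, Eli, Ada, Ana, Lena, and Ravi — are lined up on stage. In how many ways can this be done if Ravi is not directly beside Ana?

3600

Of the 7! = 5040 arrangements, those with Ravi and Ana adjacent number 2 × 6! = 1440 (treat the pair as a block with 2 internal orders).
Complementary counting: 5040 − 1440 = 3600.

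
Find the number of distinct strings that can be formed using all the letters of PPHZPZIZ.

1120

The 8 letters of PPHZPZIZ have repeats: P appearing 3 times and Z appearing 3 times.
Dividing 8! = 40320 by 3!·3! = 36 for the repeated letters gives 1120.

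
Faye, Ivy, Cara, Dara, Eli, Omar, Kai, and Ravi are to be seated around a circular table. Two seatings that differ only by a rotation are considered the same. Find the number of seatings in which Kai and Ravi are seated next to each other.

1440

Glue Kai and Ravi into a block (2 internal orders). Seating 7 units around a circle gives (6)! arrangements.
So 2 × (6)! = 2 × 720 = 1440.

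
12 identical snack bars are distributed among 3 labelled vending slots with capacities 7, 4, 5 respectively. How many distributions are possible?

Without the upper bounds there are C(14,2) = 91 ways to split 12 among 3 vending slots.
Subtract solutions that violate a single cap (substitute x_i' = x_i − (cap_i+1)): x_1 ≥ 8 gives C(6,2) = 15; x_2 ≥ 5 gives C(9,2) = 36; x_3 ≥ 6 gives C(8,2) = 28. Together 79.
Add back pairs where two caps are both exceeded: 0 + 0 + 3 = 3.
By inclusion–exclusion the count is 91 − 79 + 3 = 15.

15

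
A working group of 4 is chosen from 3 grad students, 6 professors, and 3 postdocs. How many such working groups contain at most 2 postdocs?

Split by how many postdocs are chosen (0 through 2).
Sum: C(3,0)·C(9,4) + C(3,1)·C(9,3) + C(3,2)·C(9,2) = 126 + 252 + 108 = 486.

486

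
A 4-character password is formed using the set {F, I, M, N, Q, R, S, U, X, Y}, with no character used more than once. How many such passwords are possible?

5040

This is a permutation of 4 out of 10: P(10,4) = 10!/6!.
10 × 9 × 8 × 7 = 5040.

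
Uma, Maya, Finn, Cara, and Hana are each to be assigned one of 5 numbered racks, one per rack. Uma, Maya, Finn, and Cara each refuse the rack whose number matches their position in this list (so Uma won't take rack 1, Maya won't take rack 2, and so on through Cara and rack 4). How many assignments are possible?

53

Let Aᵢ (for 1 ≤ i ≤ 4) be the placements that put person i in their forbidden rack. Any j of these fix j positions, leaving (5−j)! ways to fill the rest, and there are C(4,j) ways to pick which j.
By inclusion–exclusion, the number of valid placements is Σ_{j=0}^{4} (−1)^j C(4,j)·(5−j)!.
Computing: 120 − 96 + 36 − 8 + 1 = 53.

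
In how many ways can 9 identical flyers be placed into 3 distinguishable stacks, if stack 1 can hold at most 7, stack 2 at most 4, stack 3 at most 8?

Without the upper bounds there are C(11,2) = 55 ways to split 9 among 3 stacks.
Subtract solutions that violate a single cap (substitute x_i' = x_i − (cap_i+1)): x_1 ≥ 8 gives C(3,2) = 3; x_2 ≥ 5 gives C(6,2) = 15; x_3 ≥ 9 gives C(2,2) = 1. Together 19.
No two caps can be exceeded simultaneously, so the pair terms are all 0.
By inclusion–exclusion the count is 55 − 19 + 0 = 36.

36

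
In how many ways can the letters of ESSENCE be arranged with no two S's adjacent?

There are 7!/(3!·2!) = 420 arrangements of ESSENCE in total.
If the two S's are adjacent, glue them into one block, leaving 6 items to arrange: (6)!/(3!) = 120 ways.
Subtracting, 420 − 120 = 300 arrangements keep the S's apart.

300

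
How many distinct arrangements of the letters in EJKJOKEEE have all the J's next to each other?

840

Treat the 2 copies of J as a single block. The multiset to arrange is then {JJ, E, E, E, E, K, K, O}, 8 items in all.
That gives (8)!/(4!·2!) = 840 arrangements.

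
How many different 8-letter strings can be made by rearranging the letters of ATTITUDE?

6720

ATTITUDE has 8 letters with T appearing 3 times.
Dividing 8! = 40320 by 3! = 6 for the repeated letters gives 6720.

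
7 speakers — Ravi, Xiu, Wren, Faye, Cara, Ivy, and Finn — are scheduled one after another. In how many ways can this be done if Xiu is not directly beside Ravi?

There are 7! = 5040 arrangements in all. If Xiu and Ravi are adjacent, merging them into one block gives 2·(6)! = 1440 arrangements.
So 5040 − 1440 = 3600 arrangements keep them apart.

3600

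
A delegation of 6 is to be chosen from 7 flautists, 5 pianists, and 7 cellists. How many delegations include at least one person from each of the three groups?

Total 6-person selections from all 19: C(19,6) = 27132.
Selections missing a whole group: no flautists → C(12,6) = 924; no pianists → C(14,6) = 3003; no cellists → C(12,6) = 924.
Add back selections omitting two groups (i.e. drawn from a single group): C(7,6) + C(5,6) + C(7,6) = 14.
By inclusion–exclusion: 27132 − 4851 + 14 = 22295.

22295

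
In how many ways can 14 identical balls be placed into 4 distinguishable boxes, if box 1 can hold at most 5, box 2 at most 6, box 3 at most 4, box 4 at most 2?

By stars and bars, unrestricted non-negative solutions to x_1+…+x_4 = 14 number C(14+3,3) = 680.
Subtract solutions that violate a single cap (substitute x_i' = x_i − (cap_i+1)): x_1 ≥ 6 gives C(11,3) = 165; x_2 ≥ 7 gives C(10,3) = 120; x_3 ≥ 5 gives C(12,3) = 220; x_4 ≥ 3 gives C(14,3) = 364. Together 869.
Add back pairs where two caps are both exceeded: 4 + 20 + 56 + 10 + 35 + 84 = 209.
Subtract triples: 0 + 0 + 1 + 0 = 1.
By inclusion–exclusion the count is 680 − 869 + 209 − 1 = 19.

19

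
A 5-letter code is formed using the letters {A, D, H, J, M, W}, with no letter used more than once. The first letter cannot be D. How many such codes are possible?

600

The first letter has 6−1 = 5 choices (anything except D).
The remaining 4 letters are filled from the other 5 symbols without repetition: 5 × 4 × 3 × 2 = 120.
Total: 5 × 120 = 600.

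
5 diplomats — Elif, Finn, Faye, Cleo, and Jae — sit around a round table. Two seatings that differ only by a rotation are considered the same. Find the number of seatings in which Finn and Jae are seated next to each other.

12

Glue Finn and Jae into a block (2 internal orders). Seating 4 units around a circle gives (3)! arrangements.
So 2 × (3)! = 2 × 6 = 12.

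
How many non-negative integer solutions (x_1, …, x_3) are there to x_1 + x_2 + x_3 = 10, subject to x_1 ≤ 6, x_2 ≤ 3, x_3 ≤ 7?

22

By stars and bars, unrestricted non-negative solutions to x_1+…+x_3 = 10 number C(10+2,2) = 66.
Subtract solutions that violate a single cap (substitute x_i' = x_i − (cap_i+1)): x_1 ≥ 7 gives C(5,2) = 10; x_2 ≥ 4 gives C(8,2) = 28; x_3 ≥ 8 gives C(4,2) = 6. Together 44.
No two caps can be exceeded simultaneously, so the pair terms are all 0.
By inclusion–exclusion the count is 66 − 44 + 0 = 22.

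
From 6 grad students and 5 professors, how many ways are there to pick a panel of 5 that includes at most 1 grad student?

31

Split by how many grad students are chosen (0 through 1).
Sum: C(6,0)·C(5,5) + C(6,1)·C(5,4) = 1 + 30 = 31.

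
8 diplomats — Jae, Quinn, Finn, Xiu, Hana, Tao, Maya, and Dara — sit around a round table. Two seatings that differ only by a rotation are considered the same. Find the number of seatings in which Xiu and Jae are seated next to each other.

1440

Treat {Xiu, Jae} as one unit (2 internal orders) and seat the resulting 7 units around the table: (6)! circular arrangements.
So 2 × (6)! = 2 × 720 = 1440.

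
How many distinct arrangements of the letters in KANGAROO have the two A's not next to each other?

Total arrangements of KANGAROO: 8!/(2!·2!) = 10080.
Arrangements with the A's together: treat AA as one letter, giving (7)!/(2!) = 2520.
Subtracting, 10080 − 2520 = 7560 arrangements keep the A's apart.

7560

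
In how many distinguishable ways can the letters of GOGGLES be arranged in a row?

The 7 letters of GOGGLES have repeats: G appearing 3 times.
Dividing 7! = 5040 by 3! = 6 for the repeated letters gives 840.

840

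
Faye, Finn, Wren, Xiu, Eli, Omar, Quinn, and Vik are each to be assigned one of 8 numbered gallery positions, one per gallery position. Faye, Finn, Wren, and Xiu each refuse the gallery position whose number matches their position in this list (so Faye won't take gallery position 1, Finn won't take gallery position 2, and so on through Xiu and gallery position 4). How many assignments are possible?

Let Aᵢ (for 1 ≤ i ≤ 4) be the placements that put person i in their forbidden gallery position. Any j of these fix j positions, leaving (8−j)! ways to fill the rest, and there are C(4,j) ways to pick which j.
By inclusion–exclusion, the number of valid placements is Σ_{j=0}^{4} (−1)^j C(4,j)·(8−j)!.
Computing: 40320 − 20160 + 4320 − 480 + 24 = 24024.

24024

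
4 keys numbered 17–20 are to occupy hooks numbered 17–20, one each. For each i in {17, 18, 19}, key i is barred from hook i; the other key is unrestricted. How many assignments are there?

11

Let Aᵢ (for i ∈ {17, 18, 19}) be the placements that put key i in its forbidden hook. Any j of these fix j positions, leaving (4−j)! ways to fill the rest, and there are C(3,j) ways to pick which j.
By inclusion–exclusion, the number of valid placements is Σ_{j=0}^{3} (−1)^j C(3,j)·(4−j)!.
Computing: 24 − 18 + 6 − 1 = 11.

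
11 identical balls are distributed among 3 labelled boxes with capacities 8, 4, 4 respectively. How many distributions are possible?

By stars and bars, unrestricted non-negative solutions to x_1+…+x_3 = 11 number C(11+2,2) = 78.
Subtract solutions that violate a single cap (substitute x_i' = x_i − (cap_i+1)): x_1 ≥ 9 gives C(4,2) = 6; x_2 ≥ 5 gives C(8,2) = 28; x_3 ≥ 5 gives C(8,2) = 28. Together 62.
Add back pairs where two caps are both exceeded: 0 + 0 + 3 = 3.
By inclusion–exclusion the count is 78 − 62 + 3 = 19.

19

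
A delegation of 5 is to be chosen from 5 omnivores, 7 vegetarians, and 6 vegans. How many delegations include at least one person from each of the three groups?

6055

Unrestricted: C(18,5) = 8568 ways to pick any 5 of the 18.
Subtract selections that omit an entire group: no omnivores → C(13,5) = 1287; no vegetarians → C(11,5) = 462; no vegans → C(12,5) = 792.
Add back selections omitting two groups (i.e. drawn from a single group): C(5,5) + C(7,5) + C(6,5) = 28.
By inclusion–exclusion: 8568 − 2541 + 28 = 6055.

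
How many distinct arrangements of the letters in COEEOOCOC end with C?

420

Fix C in the last position and arrange the remaining 8 letters.
Those 8 letters have C appearing twice, E appearing twice, and O appearing 4 times, giving (8)!/(4!·2!·2!) = 420.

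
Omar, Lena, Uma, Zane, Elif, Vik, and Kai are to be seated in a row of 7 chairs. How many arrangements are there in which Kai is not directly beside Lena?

3600

Of the 7! = 5040 arrangements, those with Kai and Lena adjacent number 2 × 6! = 1440 (treat the pair as a block with 2 internal orders).
Complementary counting: 5040 − 1440 = 3600.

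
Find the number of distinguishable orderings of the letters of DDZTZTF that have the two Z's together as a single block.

Treat the 2 copies of Z as a single block. The multiset to arrange is then {ZZ, D, D, F, T, T}, 6 items in all.
That gives (6)!/(2!·2!) = 180 arrangements.

180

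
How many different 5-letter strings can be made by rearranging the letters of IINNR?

Letter multiplicities in IINNR: I×2, N×2, R×1.
The number of distinct arrangements is 5!/(2!·2!) = 120/4 = 30.

30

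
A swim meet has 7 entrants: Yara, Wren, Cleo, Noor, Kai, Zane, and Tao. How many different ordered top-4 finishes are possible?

This is an ordered selection of 4 from 7: P(7,4).
That gives 7 × 6 × 5 × 4 = 840.

840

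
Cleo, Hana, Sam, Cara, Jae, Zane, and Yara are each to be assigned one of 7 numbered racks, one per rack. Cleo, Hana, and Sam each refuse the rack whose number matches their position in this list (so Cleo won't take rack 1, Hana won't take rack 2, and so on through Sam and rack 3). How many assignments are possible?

Let Aᵢ (for i ∈ {1, 2, 3}) be the placements that put person i in their forbidden rack. Any j of these fix j positions, leaving (7−j)! ways to fill the rest, and there are C(3,j) ways to pick which j.
By inclusion–exclusion, the number of valid placements is Σ_{j=0}^{3} (−1)^j C(3,j)·(7−j)!.
Computing: 5040 − 2160 + 360 − 24 = 3216.

3216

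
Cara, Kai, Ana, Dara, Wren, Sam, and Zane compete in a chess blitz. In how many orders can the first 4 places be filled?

There are 7 choices for 1st place, 6 for 2nd, and so on down to 4 for position 4.
That gives 7 × 6 × 5 × 4 = 840.

840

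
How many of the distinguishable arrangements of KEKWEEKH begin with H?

140

Fix H in the first position and arrange the remaining 7 letters.
Those 7 letters have E appearing 3 times and K appearing 3 times, giving (7)!/(3!·3!) = 140.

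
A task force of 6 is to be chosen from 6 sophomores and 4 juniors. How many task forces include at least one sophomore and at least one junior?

Unrestricted: C(10,6) = 210 ways to pick any 6 of the 10.
Selections missing a whole group: no sophomores → C(4,6) = 0; no juniors → C(6,6) = 1.
Both groups omitted at once is impossible, so 210 − 1 = 209.

209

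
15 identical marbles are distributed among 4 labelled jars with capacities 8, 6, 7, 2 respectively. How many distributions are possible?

104

Ignoring the caps, the number of non-negative solutions to x_1+…+x_4 = 15 is C(18,3) = 816.
Subtract solutions that violate a single cap (substitute x_i' = x_i − (cap_i+1)): x_1 ≥ 9 gives C(9,3) = 84; x_2 ≥ 7 gives C(11,3) = 165; x_3 ≥ 8 gives C(10,3) = 120; x_4 ≥ 3 gives C(15,3) = 455. Together 824.
Add back pairs where two caps are both exceeded: 0 + 0 + 20 + 1 + 56 + 35 = 112.
By inclusion–exclusion the count is 816 − 824 + 112 = 104.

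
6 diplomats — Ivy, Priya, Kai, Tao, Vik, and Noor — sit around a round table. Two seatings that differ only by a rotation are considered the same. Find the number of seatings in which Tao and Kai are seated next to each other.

48

Treat {Tao, Kai} as one unit (2 internal orders) and seat the resulting 5 units around the table: (4)! circular arrangements.
So 2 × (4)! = 2 × 24 = 48.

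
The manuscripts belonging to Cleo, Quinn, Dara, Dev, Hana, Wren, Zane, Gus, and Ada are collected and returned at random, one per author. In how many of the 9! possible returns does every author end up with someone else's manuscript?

133496

This is the derangement count D_9: permutations of 9 items with no fixed point.
By inclusion–exclusion this is Σ_{j=0}^{9} (−1)^j C(9,j)·(9−j)!.
Computing: 362880 − 362880 + 181440 − 60480 + 15120 − 3024 + 504 − 72 + 9 − 1 = 133496.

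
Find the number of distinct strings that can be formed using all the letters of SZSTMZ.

180

The 6 letters of SZSTMZ have repeats: S appearing twice and Z appearing twice.
So there are 6! / (2!·2!) = 180 distinguishable arrangements.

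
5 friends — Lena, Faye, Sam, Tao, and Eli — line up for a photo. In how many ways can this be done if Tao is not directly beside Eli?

Of the 5! = 120 arrangements, those with Tao and Eli adjacent number 2 × 4! = 48 (treat the pair as a block with 2 internal orders).
Complementary counting: 120 − 48 = 72.

72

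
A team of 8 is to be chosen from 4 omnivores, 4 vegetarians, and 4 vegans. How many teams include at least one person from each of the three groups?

Unrestricted: C(12,8) = 495 ways to pick any 8 of the 12.
Subtract selections that omit an entire group: no omnivores → C(8,8) = 1; no vegetarians → C(8,8) = 1; no vegans → C(8,8) = 1.
Add back selections omitting two groups (i.e. drawn from a single group): C(4,8) + C(4,8) + C(4,8) = 0.
By inclusion–exclusion: 495 − 3 + 0 = 492.

492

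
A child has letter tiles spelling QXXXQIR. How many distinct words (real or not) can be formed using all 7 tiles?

QXXXQIR has 7 letters with Q appearing twice and X appearing 3 times.
The number of distinct arrangements is 7!/(3!·2!) = 5040/12 = 420.

420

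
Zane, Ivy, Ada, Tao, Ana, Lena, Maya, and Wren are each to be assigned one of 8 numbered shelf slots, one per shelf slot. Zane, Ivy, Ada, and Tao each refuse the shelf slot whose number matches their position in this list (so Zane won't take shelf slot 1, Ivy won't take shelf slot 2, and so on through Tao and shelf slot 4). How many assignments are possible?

24024

Let Aᵢ (for 1 ≤ i ≤ 4) be the placements that put person i in their forbidden shelf slot. Any j of these fix j positions, leaving (8−j)! ways to fill the rest, and there are C(4,j) ways to pick which j.
By inclusion–exclusion, the number of valid placements is Σ_{j=0}^{4} (−1)^j C(4,j)·(8−j)!.
Computing: 40320 − 20160 + 4320 − 480 + 24 = 24024.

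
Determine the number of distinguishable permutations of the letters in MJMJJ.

10

The 5 letters of MJMJJ have repeats: J appearing 3 times and M appearing twice.
Dividing 5! = 120 by 3!·2! = 12 for the repeated letters gives 10.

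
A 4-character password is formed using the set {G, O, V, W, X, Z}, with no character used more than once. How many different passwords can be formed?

360

Choose and order 4 of the 6 symbols: the first character has 6 options, the next 5, then 4, 3.
6 × 5 × 4 × 3 = 360.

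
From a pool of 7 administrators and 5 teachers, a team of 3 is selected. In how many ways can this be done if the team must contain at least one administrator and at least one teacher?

175

Unrestricted: C(12,3) = 220 ways to pick any 3 of the 12.
Subtract selections that omit an entire group: no administrators → C(5,3) = 10; no teachers → C(7,3) = 35.
Both groups omitted at once is impossible, so 220 − 45 = 175.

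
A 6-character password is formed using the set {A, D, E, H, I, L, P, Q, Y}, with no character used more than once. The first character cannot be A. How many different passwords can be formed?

53760

The first character has 9−1 = 8 choices (anything except A).
The remaining 5 characters are filled from the other 8 symbols without repetition: 8 × 7 × 6 × 5 × 4 = 6720.
Total: 8 × 6720 = 53760.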